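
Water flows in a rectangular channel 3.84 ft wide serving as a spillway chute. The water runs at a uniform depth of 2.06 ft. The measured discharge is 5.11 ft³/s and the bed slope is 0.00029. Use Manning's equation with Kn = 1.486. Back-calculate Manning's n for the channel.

Flow area A = b·y = 3.84 × 2.06 = 7.91 ft². Wetted perimeter P = b + 2y = 3.84 + 2×2.06 = 7.96 ft.
Hydraulic radius R = A/P = 7.91/7.96 = 0.9938 ft.
Rearranging Manning's equation: n = (1.486/Q) A R^(2/3) S^(1/2) = (1.486/5.11) × 7.91 × 0.9938^(2/3) × √0.00029 = 0.039.

n = 0.039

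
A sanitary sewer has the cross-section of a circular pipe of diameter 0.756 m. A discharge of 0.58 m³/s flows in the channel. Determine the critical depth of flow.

At critical depth, Q² T / (g A³) = 1, i.e. A³/T = Q²/g = 0.58²/9.81 = 0.03429.
Try y = 0.397 m: A³/T = 0.01804 — low.
Try y = 0.47 m: A³/T = 0.03441 — close enough.

y_c = 0.47 m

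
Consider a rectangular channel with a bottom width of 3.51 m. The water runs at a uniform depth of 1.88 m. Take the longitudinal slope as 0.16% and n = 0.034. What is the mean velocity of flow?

Flow area A = b·y = 3.51 × 1.88 = 6.599 m². Wetted perimeter P = b + 2y = 3.51 + 2×1.88 = 7.27 m.
Hydraulic radius R = A/P = 6.599/7.27 = 0.9077 m.
From Manning's equation, V = (1/n) R^(2/3) S^(1/2) = (1/0.034) × 0.9077^(2/3) × 0.0016^(1/2) = 1.1 m/s.

V = 1.1 m/s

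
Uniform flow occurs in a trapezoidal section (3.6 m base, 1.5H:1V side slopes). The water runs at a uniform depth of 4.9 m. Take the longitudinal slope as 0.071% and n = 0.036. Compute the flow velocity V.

V = 1.37 m/s

With bottom width b = 3.6 m and side slope z = 1.5: A = (b + zy)y = (3.6 + 1.5×4.9)×4.9 = 53.66 m²; P = b + 2y√(1+z²) = 3.6 + 2×4.9×1.803 = 21.27 m.
Hydraulic radius R = A/P = 53.66/21.27 = 2.523 m.
From Manning's equation, V = (1/n) R^(2/3) S^(1/2) = (1/0.036) × 2.523^(2/3) × 0.00071^(1/2) = 1.37 m/s.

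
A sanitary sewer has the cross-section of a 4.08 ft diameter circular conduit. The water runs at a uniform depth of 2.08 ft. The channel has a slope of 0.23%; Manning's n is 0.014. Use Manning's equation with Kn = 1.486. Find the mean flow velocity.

For a circular section of diameter D = 4.08 ft at depth y = 2.08 ft, the central angle is θ = 2 arccos(1 − 2y/D) = 3.181 rad. Then A = (D²/8)(θ − sin θ) = 6.7 ft² and P = Dθ/2 = 6.489 ft.
Hydraulic radius R = A/P = 6.7/6.489 = 1.033 ft.
From Manning's equation, V = (1.486/n) R^(2/3) S^(1/2) = (1.486/0.014) × 1.033^(2/3) × 0.0023^(1/2) = 5.2 ft/s.

V = 5.2 ft/s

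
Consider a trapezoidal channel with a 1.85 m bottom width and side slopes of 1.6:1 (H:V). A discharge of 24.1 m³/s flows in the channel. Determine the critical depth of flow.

y_c = 1.67 m

At critical depth, Q² T / (g A³) = 1, i.e. A³/T = Q²/g = 24.1²/9.81 = 59.21.
Trying y = 2.13 m: A³/T = 162.1 — over.
Trying y = 1.67 m: A³/T = 59.86 — ≈ 59.21.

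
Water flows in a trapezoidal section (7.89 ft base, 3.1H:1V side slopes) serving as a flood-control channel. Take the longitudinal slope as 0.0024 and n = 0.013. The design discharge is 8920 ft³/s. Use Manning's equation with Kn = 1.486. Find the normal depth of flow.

Manning's equation rearranged: A R^(2/3) = nQ / (1.486·√S) = 0.013 × 8920 / (1.486 × √0.0024) = 1593.
At y = 8.34 ft: A R^(2/3) = 769.7 — low.
At y = 13.9 ft: A R^(2/3) = 2642 — high.
At y = 11.3 ft: A R^(2/3) = 1593 — ≈ 1593.

y_n = 11.3 ft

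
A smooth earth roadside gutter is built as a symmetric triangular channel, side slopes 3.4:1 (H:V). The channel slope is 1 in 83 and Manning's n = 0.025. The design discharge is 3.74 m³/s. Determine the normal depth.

Manning's equation rearranged: A R^(2/3) = nQ / (1·√S) = 0.025 × 3.74 / (√0.01205) = 0.8518.
At y = 0.802 m: A R^(2/3) = 1.157 — too large.
At y = 0.574 m: A R^(2/3) = 0.4741 — too small.
At y = 0.715 m: A R^(2/3) = 0.8517 — ≈ 0.8518.

y_n = 0.715 m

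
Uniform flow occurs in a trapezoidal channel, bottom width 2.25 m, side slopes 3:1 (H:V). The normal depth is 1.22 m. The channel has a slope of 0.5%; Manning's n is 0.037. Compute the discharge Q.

Q = 11.1 m³/s

With bottom width b = 2.25 m and side slope z = 3: A = (b + zy)y = (2.25 + 3×1.22)×1.22 = 7.21 m²; P = b + 2y√(1+z²) = 2.25 + 2×1.22×3.162 = 9.966 m.
Hydraulic radius R = A/P = 7.21/9.966 = 0.7235 m.
Manning's equation: Q = (1/n) A R^(2/3) S^(1/2) = (1/0.037) × 7.21 × 0.7235^(2/3) × 0.005^(1/2) = 11.1 m³/s.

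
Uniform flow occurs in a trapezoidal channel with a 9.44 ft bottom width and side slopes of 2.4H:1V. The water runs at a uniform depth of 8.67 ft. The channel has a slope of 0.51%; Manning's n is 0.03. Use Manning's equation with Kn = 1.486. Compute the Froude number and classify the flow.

With bottom width b = 9.44 ft and side slope z = 2.4: A = (b + zy)y = (9.44 + 2.4×8.67)×8.67 = 262.3 ft²; P = b + 2y√(1+z²) = 9.44 + 2×8.67×2.6 = 54.52 ft.
Hydraulic radius R = A/P = 262.3/54.52 = 4.81 ft.
V = (1.486/n) R^(2/3) √S = (1.486/0.03) × 4.81^(2/3) × √0.0051 = 10.08 ft/s. Hydraulic depth D_h = A/T = 262.3/51.06 = 5.137 ft.
Froude number Fr = V/√(g·D_h) = 10.08/√(32.2×5.137) = 0.784, which is less than 1, so the flow is subcritical.

subcritical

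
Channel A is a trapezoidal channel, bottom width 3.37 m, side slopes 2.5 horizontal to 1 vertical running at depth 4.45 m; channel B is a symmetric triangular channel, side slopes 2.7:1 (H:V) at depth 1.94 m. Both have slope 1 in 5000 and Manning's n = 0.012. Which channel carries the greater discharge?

Channel A: With bottom width b = 3.37 m and side slope z = 2.5: A = (b + zy)y = (3.37 + 2.5×4.45)×4.45 = 64.5 m²; P = b + 2y√(1+z²) = 3.37 + 2×4.45×2.693 = 27.33 m. Hydraulic radius R = A/P = 64.5/27.33 = 2.36 m. Q_A = (1/0.012)·64.5·2.36^(2/3)·√0.0002 = 134.7 m³/s.
Channel B: For a triangular section with side slope z = 2.7: A = zy² = 2.7×1.94² = 10.16 m²; P = 2y√(1+z²) = 2×1.94×2.879 = 11.17 m. Hydraulic radius R = A/P = 10.16/11.17 = 0.9096 m. Q_B = (1/0.012)·10.16·0.9096^(2/3)·√0.0002 = 11.24 m³/s.
Q_A = 134.7 m³/s vs Q_B = 11.24 m³/s, so channel A carries more.

channel A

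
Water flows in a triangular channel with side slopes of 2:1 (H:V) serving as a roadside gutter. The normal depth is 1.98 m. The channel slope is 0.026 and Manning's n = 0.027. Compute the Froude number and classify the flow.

supercritical

For a triangular section with side slope z = 2: A = zy² = 2×1.98² = 7.841 m²; P = 2y√(1+z²) = 2×1.98×2.236 = 8.855 m.
Hydraulic radius R = A/P = 7.841/8.855 = 0.8855 m.
V = (1/n) R^(2/3) √S = (1/0.027) × 0.8855^(2/3) × √0.026 = 5.507 m/s. Hydraulic depth D_h = A/T = 7.841/7.92 = 0.99 m.
Froude number Fr = V/√(g·D_h) = 5.507/√(9.81×0.99) = 1.77, which is greater than 1, so the flow is supercritical.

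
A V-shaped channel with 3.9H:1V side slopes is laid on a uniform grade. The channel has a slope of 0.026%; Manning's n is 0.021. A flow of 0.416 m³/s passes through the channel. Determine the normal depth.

Manning's equation rearranged: A R^(2/3) = nQ / (1·√S) = 0.021 × 0.416 / (√0.00026) = 0.5418.
At y = 0.504 m: A R^(2/3) = 0.3869 — low.
At y = 0.712 m: A R^(2/3) = 0.9722 — high.
At y = 0.572 m: A R^(2/3) = 0.5423 — ≈ 0.5418.

y_n = 0.572 m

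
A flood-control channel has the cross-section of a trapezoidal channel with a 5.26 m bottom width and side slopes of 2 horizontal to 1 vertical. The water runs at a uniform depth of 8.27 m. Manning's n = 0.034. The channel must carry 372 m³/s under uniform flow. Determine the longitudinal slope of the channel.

S = 0.000711

With bottom width b = 5.26 m and side slope z = 2: A = (b + zy)y = (5.26 + 2×8.27)×8.27 = 180.3 m²; P = b + 2y√(1+z²) = 5.26 + 2×8.27×2.236 = 42.24 m.
Hydraulic radius R = A/P = 180.3/42.24 = 4.268 m.
From Manning's equation, S = [nQ / (1 A R^(2/3))]² = [0.034 × 372 / (1 × 180.3 × 4.268^(2/3))]² = 0.000711.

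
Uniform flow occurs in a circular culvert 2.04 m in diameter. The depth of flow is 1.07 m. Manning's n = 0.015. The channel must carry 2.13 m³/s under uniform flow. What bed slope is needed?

S = 0.000799

For a circular section of diameter D = 2.04 m at depth y = 1.07 m, the central angle is θ = 2 arccos(1 − 2y/D) = 3.24 rad. Then A = (D²/8)(θ − sin θ) = 1.736 m² and P = Dθ/2 = 3.304 m.
Hydraulic radius R = A/P = 1.736/3.304 = 0.5254 m.
From Manning's equation, S = [nQ / (1 A R^(2/3))]² = [0.015 × 2.13 / (1 × 1.736 × 0.5254^(2/3))]² = 0.000799.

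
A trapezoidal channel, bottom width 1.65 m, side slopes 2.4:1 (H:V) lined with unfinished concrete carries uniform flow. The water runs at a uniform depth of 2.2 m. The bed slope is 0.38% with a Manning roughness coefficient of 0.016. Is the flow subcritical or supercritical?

supercritical

With bottom width b = 1.65 m and side slope z = 2.4: A = (b + zy)y = (1.65 + 2.4×2.2)×2.2 = 15.25 m²; P = b + 2y√(1+z²) = 1.65 + 2×2.2×2.6 = 13.09 m.
Hydraulic radius R = A/P = 15.25/13.09 = 1.165 m.
V = (1/n) R^(2/3) √S = (1/0.016) × 1.165^(2/3) × √0.0038 = 4.265 m/s. Hydraulic depth D_h = A/T = 15.25/12.21 = 1.249 m.
Froude number Fr = V/√(g·D_h) = 4.265/√(9.81×1.249) = 1.22, which is greater than 1, so the flow is supercritical.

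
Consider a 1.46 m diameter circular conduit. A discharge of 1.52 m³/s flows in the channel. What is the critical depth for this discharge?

At critical depth, Q² T / (g A³) = 1, i.e. A³/T = Q²/g = 1.52²/9.81 = 0.2355.
Trying y = 0.555 m: A³/T = 0.1406 — low.
Trying y = 0.726 m: A³/T = 0.3934 — high.
Trying y = 0.635 m: A³/T = 0.2357 — matches.

y_c = 0.635 m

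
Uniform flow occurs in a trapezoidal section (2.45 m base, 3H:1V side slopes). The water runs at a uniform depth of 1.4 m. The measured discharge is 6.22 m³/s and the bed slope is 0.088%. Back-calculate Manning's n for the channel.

n = 0.039

With bottom width b = 2.45 m and side slope z = 3: A = (b + zy)y = (2.45 + 3×1.4)×1.4 = 9.31 m²; P = b + 2y√(1+z²) = 2.45 + 2×1.4×3.162 = 11.3 m.
Hydraulic radius R = A/P = 9.31/11.3 = 0.8236 m.
Rearranging Manning's equation: n = (1/Q) A R^(2/3) S^(1/2) = (1/6.22) × 9.31 × 0.8236^(2/3) × √0.00088 = 0.039.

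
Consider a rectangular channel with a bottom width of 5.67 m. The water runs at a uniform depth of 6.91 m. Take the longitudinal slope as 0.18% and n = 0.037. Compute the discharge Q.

Q = 71.6 m³/s

Flow area A = b·y = 5.67 × 6.91 = 39.18 m². Wetted perimeter P = b + 2y = 5.67 + 2×6.91 = 19.49 m.
Hydraulic radius R = A/P = 39.18/19.49 = 2.01 m.
Manning's equation: Q = (1/n) A R^(2/3) S^(1/2) = (1/0.037) × 39.18 × 2.01^(2/3) × 0.0018^(1/2) = 71.6 m³/s.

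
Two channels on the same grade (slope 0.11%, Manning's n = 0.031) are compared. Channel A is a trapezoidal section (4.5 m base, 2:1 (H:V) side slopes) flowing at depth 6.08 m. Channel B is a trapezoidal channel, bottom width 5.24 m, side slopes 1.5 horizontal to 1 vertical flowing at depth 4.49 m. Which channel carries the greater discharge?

channel A

Channel A: With bottom width b = 4.5 m and side slope z = 2: A = (b + zy)y = (4.5 + 2×6.08)×6.08 = 101.3 m²; P = b + 2y√(1+z²) = 4.5 + 2×6.08×2.236 = 31.69 m. Hydraulic radius R = A/P = 101.3/31.69 = 3.196 m. Q_A = (1/0.031)·101.3·3.196^(2/3)·√0.0011 = 235.2 m³/s.
Channel B: With bottom width b = 5.24 m and side slope z = 1.5: A = (b + zy)y = (5.24 + 1.5×4.49)×4.49 = 53.77 m²; P = b + 2y√(1+z²) = 5.24 + 2×4.49×1.803 = 21.43 m. Hydraulic radius R = A/P = 53.77/21.43 = 2.509 m. Q_B = (1/0.031)·53.77·2.509^(2/3)·√0.0011 = 106.2 m³/s.
Q_A = 235.2 m³/s vs Q_B = 106.2 m³/s, so channel A carries more.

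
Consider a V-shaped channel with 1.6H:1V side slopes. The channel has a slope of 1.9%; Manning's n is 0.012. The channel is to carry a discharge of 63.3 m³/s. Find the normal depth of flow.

y_n = 1.97 m

Manning's equation rearranged: A R^(2/3) = nQ / (1·√S) = 0.012 × 63.3 / (√0.019) = 5.511.
Trying y = 1.69 m: A R^(2/3) = 3.659 — too small.
Trying y = 2.3 m: A R^(2/3) = 8.323 — too large.
Trying y = 1.97 m: A R^(2/3) = 5.507 — close enough.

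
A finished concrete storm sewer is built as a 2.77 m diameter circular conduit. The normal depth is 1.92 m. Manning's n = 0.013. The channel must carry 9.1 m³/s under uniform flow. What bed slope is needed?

S = 0.000921

For a circular section of diameter D = 2.77 m at depth y = 1.92 m, the central angle is θ = 2 arccos(1 − 2y/D) = 3.935 rad. Then A = (D²/8)(θ − sin θ) = 4.457 m² and P = Dθ/2 = 5.45 m.
Hydraulic radius R = A/P = 4.457/5.45 = 0.8179 m.
From Manning's equation, S = [nQ / (1 A R^(2/3))]² = [0.013 × 9.1 / (1 × 4.457 × 0.8179^(2/3))]² = 0.000921.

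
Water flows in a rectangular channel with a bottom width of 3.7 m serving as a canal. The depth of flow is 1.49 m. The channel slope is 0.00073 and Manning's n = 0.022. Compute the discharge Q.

Flow area A = b·y = 3.7 × 1.49 = 5.513 m². Wetted perimeter P = b + 2y = 3.7 + 2×1.49 = 6.68 m.
Hydraulic radius R = A/P = 5.513/6.68 = 0.8253 m.
Manning's equation: Q = (1/n) A R^(2/3) S^(1/2) = (1/0.022) × 5.513 × 0.8253^(2/3) × 0.00073^(1/2) = 5.96 m³/s.

Q = 5.96 m³/s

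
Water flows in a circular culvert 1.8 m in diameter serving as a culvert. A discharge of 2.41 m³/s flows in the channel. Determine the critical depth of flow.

y_c = 0.758 m

At critical depth, Q² T / (g A³) = 1, i.e. A³/T = Q²/g = 2.41²/9.81 = 0.5921.
Try y = 0.855 m: A³/T = 0.9406 — high.
Try y = 0.532 m: A³/T = 0.1514 — low.
Try y = 0.758 m: A³/T = 0.5932 — matches.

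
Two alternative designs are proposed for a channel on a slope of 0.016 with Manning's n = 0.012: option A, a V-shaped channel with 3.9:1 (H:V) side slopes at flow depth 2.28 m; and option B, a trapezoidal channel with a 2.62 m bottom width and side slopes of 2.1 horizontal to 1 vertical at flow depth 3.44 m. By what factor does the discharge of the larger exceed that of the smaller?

2.33

Channel A: For a triangular section with side slope z = 3.9: A = zy² = 3.9×2.28² = 20.27 m²; P = 2y√(1+z²) = 2×2.28×4.026 = 18.36 m. Hydraulic radius R = A/P = 20.27/18.36 = 1.104 m. Q_A = (1/0.012)·20.27·1.104^(2/3)·√0.016 = 228.3 m³/s.
Channel B: With bottom width b = 2.62 m and side slope z = 2.1: A = (b + zy)y = (2.62 + 2.1×3.44)×3.44 = 33.86 m²; P = b + 2y√(1+z²) = 2.62 + 2×3.44×2.326 = 18.62 m. Hydraulic radius R = A/P = 33.86/18.62 = 1.818 m. Q_B = (1/0.012)·33.86·1.818^(2/3)·√0.016 = 531.8 m³/s.
The larger discharge is 531.8 m³/s and the smaller is 228.3 m³/s; the ratio is 2.33.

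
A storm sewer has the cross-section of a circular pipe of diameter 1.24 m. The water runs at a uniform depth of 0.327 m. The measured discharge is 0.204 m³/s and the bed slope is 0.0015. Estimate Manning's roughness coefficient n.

n = 0.016

For a circular section of diameter D = 1.24 m at depth y = 0.327 m, the central angle is θ = 2 arccos(1 − 2y/D) = 2.157 rad. Then A = (D²/8)(θ − sin θ) = 0.2545 m² and P = Dθ/2 = 1.337 m.
Hydraulic radius R = A/P = 0.2545/1.337 = 0.1903 m.
Rearranging Manning's equation: n = (1/Q) A R^(2/3) S^(1/2) = (1/0.204) × 0.2545 × 0.1903^(2/3) × √0.0015 = 0.016.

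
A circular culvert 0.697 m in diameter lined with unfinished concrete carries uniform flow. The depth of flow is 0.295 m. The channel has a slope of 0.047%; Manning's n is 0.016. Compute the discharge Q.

For a circular section of diameter D = 0.697 m at depth y = 0.295 m, the central angle is θ = 2 arccos(1 − 2y/D) = 2.833 rad. Then A = (D²/8)(θ − sin θ) = 0.1536 m² and P = Dθ/2 = 0.9874 m.
Hydraulic radius R = A/P = 0.1536/0.9874 = 0.1556 m.
Manning's equation: Q = (1/n) A R^(2/3) S^(1/2) = (1/0.016) × 0.1536 × 0.1556^(2/3) × 0.00047^(1/2) = 0.0602 m³/s.

Q = 0.0602 m³/s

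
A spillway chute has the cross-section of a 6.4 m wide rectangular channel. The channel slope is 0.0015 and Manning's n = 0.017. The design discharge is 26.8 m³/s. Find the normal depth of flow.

y_n = 1.71 m

Manning's equation rearranged: A R^(2/3) = nQ / (1·√S) = 0.017 × 26.8 / (√0.0015) = 11.76.
Try y = 2.11 m: A R^(2/3) = 15.85 — over.
Try y = 1.26 m: A R^(2/3) = 7.539 — short.
Try y = 1.71 m: A R^(2/3) = 11.76 — ≈ 11.76.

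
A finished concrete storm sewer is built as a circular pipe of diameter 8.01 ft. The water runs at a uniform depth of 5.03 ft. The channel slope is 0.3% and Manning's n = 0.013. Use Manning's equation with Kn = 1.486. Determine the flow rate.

For a circular section of diameter D = 8.01 ft at depth y = 5.03 ft, the central angle is θ = 2 arccos(1 − 2y/D) = 3.659 rad. Then A = (D²/8)(θ − sin θ) = 33.32 ft² and P = Dθ/2 = 14.66 ft.
Hydraulic radius R = A/P = 33.32/14.66 = 2.273 ft.
Manning's equation: Q = (1.486/n) A R^(2/3) S^(1/2) = (1.486/0.013) × 33.32 × 2.273^(2/3) × 0.003^(1/2) = 361 ft³/s.

Q = 361 ft³/s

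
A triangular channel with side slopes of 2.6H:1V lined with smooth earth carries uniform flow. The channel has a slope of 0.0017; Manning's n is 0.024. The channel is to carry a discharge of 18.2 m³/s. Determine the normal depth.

Manning's equation rearranged: A R^(2/3) = nQ / (1·√S) = 0.024 × 18.2 / (√0.0017) = 10.59.
Trying y = 2.28 m: A R^(2/3) = 14.09 — high.
Trying y = 2.05 m: A R^(2/3) = 10.61 — matches.

y_n = 2.05 m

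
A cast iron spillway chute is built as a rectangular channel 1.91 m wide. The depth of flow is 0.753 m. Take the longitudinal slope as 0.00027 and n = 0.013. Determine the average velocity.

Flow area A = b·y = 1.91 × 0.753 = 1.438 m². Wetted perimeter P = b + 2y = 1.91 + 2×0.753 = 3.416 m.
Hydraulic radius R = A/P = 1.438/3.416 = 0.421 m.
From Manning's equation, V = (1/n) R^(2/3) S^(1/2) = (1/0.013) × 0.421^(2/3) × 0.00027^(1/2) = 0.71 m/s.

V = 0.71 m/s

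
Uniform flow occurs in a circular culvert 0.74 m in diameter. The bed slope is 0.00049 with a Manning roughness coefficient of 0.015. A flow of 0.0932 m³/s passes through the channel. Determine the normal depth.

y_n = 0.349 m

Manning's equation rearranged: A R^(2/3) = nQ / (1·√S) = 0.015 × 0.0932 / (√0.00049) = 0.06316.
Trying y = 0.394 m: A R^(2/3) = 0.07756 — over.
Trying y = 0.28 m: A R^(2/3) = 0.04248 — short.
Trying y = 0.349 m: A R^(2/3) = 0.06315 — matches.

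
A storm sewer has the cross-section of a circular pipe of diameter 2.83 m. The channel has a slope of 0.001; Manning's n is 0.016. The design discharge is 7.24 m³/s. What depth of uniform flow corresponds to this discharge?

Manning's equation rearranged: A R^(2/3) = nQ / (1·√S) = 0.016 × 7.24 / (√0.001) = 3.663.
Try y = 1.34 m: A R^(2/3) = 2.274 — low.
Try y = 2.24 m: A R^(2/3) = 4.83 — high.
Try y = 1.8 m: A R^(2/3) = 3.661 — close enough.

y_n = 1.8 m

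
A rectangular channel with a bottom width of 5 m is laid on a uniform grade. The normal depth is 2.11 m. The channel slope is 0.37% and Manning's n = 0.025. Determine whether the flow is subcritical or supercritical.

Flow area A = b·y = 5 × 2.11 = 10.55 m². Wetted perimeter P = b + 2y = 5 + 2×2.11 = 9.22 m.
Hydraulic radius R = A/P = 10.55/9.22 = 1.144 m.
V = (1/n) R^(2/3) √S = (1/0.025) × 1.144^(2/3) × √0.0037 = 2.662 m/s. Hydraulic depth D_h = A/T = 10.55/5 = 2.11 m.
Froude number Fr = V/√(g·D_h) = 2.662/√(9.81×2.11) = 0.585, which is less than 1, so the flow is subcritical.

subcritical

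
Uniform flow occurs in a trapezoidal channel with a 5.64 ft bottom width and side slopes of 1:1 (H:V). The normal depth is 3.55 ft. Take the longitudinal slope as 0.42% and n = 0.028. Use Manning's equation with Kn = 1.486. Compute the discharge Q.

Q = 183 ft³/s

With bottom width b = 5.64 ft and side slope z = 1: A = (b + zy)y = (5.64 + 1×3.55)×3.55 = 32.62 ft²; P = b + 2y√(1+z²) = 5.64 + 2×3.55×1.414 = 15.68 ft.
Hydraulic radius R = A/P = 32.62/15.68 = 2.081 ft.
Manning's equation: Q = (1.486/n) A R^(2/3) S^(1/2) = (1.486/0.028) × 32.62 × 2.081^(2/3) × 0.0042^(1/2) = 183 ft³/s.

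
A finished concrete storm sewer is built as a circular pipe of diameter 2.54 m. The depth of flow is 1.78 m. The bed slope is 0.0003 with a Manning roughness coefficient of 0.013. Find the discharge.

Q = 4.18 m³/s

For a circular section of diameter D = 2.54 m at depth y = 1.78 m, the central angle is θ = 2 arccos(1 − 2y/D) = 3.968 rad. Then A = (D²/8)(θ − sin θ) = 3.793 m² and P = Dθ/2 = 5.039 m.
Hydraulic radius R = A/P = 3.793/5.039 = 0.7527 m.
Manning's equation: Q = (1/n) A R^(2/3) S^(1/2) = (1/0.013) × 3.793 × 0.7527^(2/3) × 0.0003^(1/2) = 4.18 m³/s.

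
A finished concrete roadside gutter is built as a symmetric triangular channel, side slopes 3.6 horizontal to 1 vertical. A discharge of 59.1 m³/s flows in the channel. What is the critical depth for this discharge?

y_c = 2.23 m

At critical depth, Q² T / (g A³) = 1, i.e. A³/T = Q²/g = 59.1²/9.81 = 356.
At y = 1.91 m: A³/T = 164.7 — low.
At y = 2.79 m: A³/T = 1095 — high.
At y = 2.23 m: A³/T = 357.4 — ≈ 356.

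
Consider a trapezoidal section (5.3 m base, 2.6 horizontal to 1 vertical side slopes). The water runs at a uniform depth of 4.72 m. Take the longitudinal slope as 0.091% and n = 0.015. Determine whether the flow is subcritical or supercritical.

subcritical

With bottom width b = 5.3 m and side slope z = 2.6: A = (b + zy)y = (5.3 + 2.6×4.72)×4.72 = 82.94 m²; P = b + 2y√(1+z²) = 5.3 + 2×4.72×2.786 = 31.6 m.
Hydraulic radius R = A/P = 82.94/31.6 = 2.625 m.
V = (1/n) R^(2/3) √S = (1/0.015) × 2.625^(2/3) × √0.00091 = 3.827 m/s. Hydraulic depth D_h = A/T = 82.94/29.84 = 2.779 m.
Froude number Fr = V/√(g·D_h) = 3.827/√(9.81×2.779) = 0.733, which is less than 1, so the flow is subcritical.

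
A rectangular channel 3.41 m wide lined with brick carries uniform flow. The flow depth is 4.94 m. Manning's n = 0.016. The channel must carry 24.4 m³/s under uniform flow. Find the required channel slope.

S = 0.000392

Flow area A = b·y = 3.41 × 4.94 = 16.85 m². Wetted perimeter P = b + 2y = 3.41 + 2×4.94 = 13.29 m.
Hydraulic radius R = A/P = 16.85/13.29 = 1.268 m.
From Manning's equation, S = [nQ / (1 A R^(2/3))]² = [0.016 × 24.4 / (1 × 16.85 × 1.268^(2/3))]² = 0.000392.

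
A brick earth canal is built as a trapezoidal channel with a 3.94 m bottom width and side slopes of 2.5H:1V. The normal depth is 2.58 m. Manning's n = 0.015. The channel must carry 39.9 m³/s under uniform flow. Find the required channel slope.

S = 0.00029

With bottom width b = 3.94 m and side slope z = 2.5: A = (b + zy)y = (3.94 + 2.5×2.58)×2.58 = 26.81 m²; P = b + 2y√(1+z²) = 3.94 + 2×2.58×2.693 = 17.83 m.
Hydraulic radius R = A/P = 26.81/17.83 = 1.503 m.
From Manning's equation, S = [nQ / (1 A R^(2/3))]² = [0.015 × 39.9 / (1 × 26.81 × 1.503^(2/3))]² = 0.00029.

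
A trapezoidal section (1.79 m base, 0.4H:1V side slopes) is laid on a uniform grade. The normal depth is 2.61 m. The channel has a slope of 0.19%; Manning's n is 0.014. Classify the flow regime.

With bottom width b = 1.79 m and side slope z = 0.4: A = (b + zy)y = (1.79 + 0.4×2.61)×2.61 = 7.397 m²; P = b + 2y√(1+z²) = 1.79 + 2×2.61×1.077 = 7.412 m.
Hydraulic radius R = A/P = 7.397/7.412 = 0.9979 m.
V = (1/n) R^(2/3) √S = (1/0.014) × 0.9979^(2/3) × √0.0019 = 3.109 m/s. Hydraulic depth D_h = A/T = 7.397/3.878 = 1.907 m.
Froude number Fr = V/√(g·D_h) = 3.109/√(9.81×1.907) = 0.719, which is less than 1, so the flow is subcritical.

subcritical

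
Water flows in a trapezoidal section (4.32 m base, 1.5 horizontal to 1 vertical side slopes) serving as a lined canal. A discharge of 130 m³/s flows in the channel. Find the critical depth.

At critical depth, Q² T / (g A³) = 1, i.e. A³/T = Q²/g = 130²/9.81 = 1723.
Trying y = 2.6 m: A³/T = 805.4 — too small.
Trying y = 3.65 m: A³/T = 2993 — too large.
Trying y = 3.17 m: A³/T = 1721 — close enough.

y_c = 3.17 m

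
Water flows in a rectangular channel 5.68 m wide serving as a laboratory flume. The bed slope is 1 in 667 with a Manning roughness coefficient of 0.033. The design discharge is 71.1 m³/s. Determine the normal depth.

Manning's equation rearranged: A R^(2/3) = nQ / (1·√S) = 0.033 × 71.1 / (√0.001499) = 60.6.
At y = 6 m: A R^(2/3) = 52.79 — short.
At y = 7.87 m: A R^(2/3) = 73 — over.
At y = 6.73 m: A R^(2/3) = 60.62 — matches.

y_n = 6.73 m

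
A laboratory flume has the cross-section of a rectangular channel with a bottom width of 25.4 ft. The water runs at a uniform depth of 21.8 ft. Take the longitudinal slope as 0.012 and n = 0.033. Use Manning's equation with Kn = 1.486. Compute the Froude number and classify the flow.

Flow area A = b·y = 25.4 × 21.8 = 553.7 ft². Wetted perimeter P = b + 2y = 25.4 + 2×21.8 = 69 ft.
Hydraulic radius R = A/P = 553.7/69 = 8.025 ft.
V = (1.486/n) R^(2/3) √S = (1.486/0.033) × 8.025^(2/3) × √0.012 = 19.77 ft/s. Hydraulic depth D_h = A/T = 553.7/25.4 = 21.8 ft.
Froude number Fr = V/√(g·D_h) = 19.77/√(32.2×21.8) = 0.746, which is less than 1, so the flow is subcritical.

subcritical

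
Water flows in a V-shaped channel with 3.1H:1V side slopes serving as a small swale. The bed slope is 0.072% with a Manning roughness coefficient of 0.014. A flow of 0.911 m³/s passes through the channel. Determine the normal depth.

y_n = 0.596 m

Manning's equation rearranged: A R^(2/3) = nQ / (1·√S) = 0.014 × 0.911 / (√0.00072) = 0.4753.
Trying y = 0.662 m: A R^(2/3) = 0.629 — too large.
Trying y = 0.535 m: A R^(2/3) = 0.3564 — too small.
Trying y = 0.596 m: A R^(2/3) = 0.4753 — ≈ 0.4753.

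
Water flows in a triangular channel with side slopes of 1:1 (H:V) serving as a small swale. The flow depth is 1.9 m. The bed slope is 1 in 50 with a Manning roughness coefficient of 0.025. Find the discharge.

For a triangular section with side slope z = 1: A = zy² = 1×1.9² = 3.61 m²; P = 2y√(1+z²) = 2×1.9×1.414 = 5.374 m.
Hydraulic radius R = A/P = 3.61/5.374 = 0.6718 m.
Manning's equation: Q = (1/n) A R^(2/3) S^(1/2) = (1/0.025) × 3.61 × 0.6718^(2/3) × 0.02^(1/2) = 15.7 m³/s.

Q = 15.7 m³/s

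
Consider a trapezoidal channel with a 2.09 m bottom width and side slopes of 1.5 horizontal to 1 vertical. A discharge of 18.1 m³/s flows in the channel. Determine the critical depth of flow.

At critical depth, Q² T / (g A³) = 1, i.e. A³/T = Q²/g = 18.1²/9.81 = 33.4.
At y = 1.77 m: A³/T = 80.06 — high.
At y = 1.41 m: A³/T = 32.98 — matches.

y_c = 1.41 m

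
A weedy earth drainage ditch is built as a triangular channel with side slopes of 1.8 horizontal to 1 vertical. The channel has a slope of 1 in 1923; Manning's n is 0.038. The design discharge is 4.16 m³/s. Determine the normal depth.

y_n = 2.04 m

Manning's equation rearranged: A R^(2/3) = nQ / (1·√S) = 0.038 × 4.16 / (√0.00052) = 6.932.
Try y = 2.36 m: A R^(2/3) = 10.23 — high.
Try y = 1.7 m: A R^(2/3) = 4.268 — low.
Try y = 2.04 m: A R^(2/3) = 6.939 — ≈ 6.932.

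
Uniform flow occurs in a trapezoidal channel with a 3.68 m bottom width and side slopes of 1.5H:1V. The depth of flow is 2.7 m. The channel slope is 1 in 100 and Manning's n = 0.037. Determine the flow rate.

Q = 75.7 m³/s

With bottom width b = 3.68 m and side slope z = 1.5: A = (b + zy)y = (3.68 + 1.5×2.7)×2.7 = 20.87 m²; P = b + 2y√(1+z²) = 3.68 + 2×2.7×1.803 = 13.41 m.
Hydraulic radius R = A/P = 20.87/13.41 = 1.556 m.
Manning's equation: Q = (1/n) A R^(2/3) S^(1/2) = (1/0.037) × 20.87 × 1.556^(2/3) × 0.01^(1/2) = 75.7 m³/s.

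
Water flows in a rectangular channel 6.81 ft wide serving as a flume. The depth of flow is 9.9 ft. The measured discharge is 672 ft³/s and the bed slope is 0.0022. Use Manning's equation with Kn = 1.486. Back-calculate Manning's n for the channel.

n = 0.013

Flow area A = b·y = 6.81 × 9.9 = 67.42 ft². Wetted perimeter P = b + 2y = 6.81 + 2×9.9 = 26.61 ft.
Hydraulic radius R = A/P = 67.42/26.61 = 2.534 ft.
Rearranging Manning's equation: n = (1.486/Q) A R^(2/3) S^(1/2) = (1.486/672) × 67.42 × 2.534^(2/3) × √0.0022 = 0.013.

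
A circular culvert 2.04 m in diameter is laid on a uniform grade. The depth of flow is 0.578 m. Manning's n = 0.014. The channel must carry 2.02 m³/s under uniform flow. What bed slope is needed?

For a circular section of diameter D = 2.04 m at depth y = 0.578 m, the central angle is θ = 2 arccos(1 − 2y/D) = 2.245 rad. Then A = (D²/8)(θ − sin θ) = 0.7616 m² and P = Dθ/2 = 2.29 m.
Hydraulic radius R = A/P = 0.7616/2.29 = 0.3326 m.
From Manning's equation, S = [nQ / (1 A R^(2/3))]² = [0.014 × 2.02 / (1 × 0.7616 × 0.3326^(2/3))]² = 0.00598.

S = 0.00598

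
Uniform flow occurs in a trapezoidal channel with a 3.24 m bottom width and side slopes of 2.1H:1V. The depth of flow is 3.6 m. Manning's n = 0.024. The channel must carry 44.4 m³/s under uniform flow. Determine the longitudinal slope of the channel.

S = 0.000309

With bottom width b = 3.24 m and side slope z = 2.1: A = (b + zy)y = (3.24 + 2.1×3.6)×3.6 = 38.88 m²; P = b + 2y√(1+z²) = 3.24 + 2×3.6×2.326 = 19.99 m.
Hydraulic radius R = A/P = 38.88/19.99 = 1.945 m.
From Manning's equation, S = [nQ / (1 A R^(2/3))]² = [0.024 × 44.4 / (1 × 38.88 × 1.945^(2/3))]² = 0.000309.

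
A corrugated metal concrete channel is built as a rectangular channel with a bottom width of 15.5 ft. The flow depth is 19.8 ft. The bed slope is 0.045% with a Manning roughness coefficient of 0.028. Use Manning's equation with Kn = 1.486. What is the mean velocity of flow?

V = 3.54 ft/s

Flow area A = b·y = 15.5 × 19.8 = 306.9 ft². Wetted perimeter P = b + 2y = 15.5 + 2×19.8 = 55.1 ft.
Hydraulic radius R = A/P = 306.9/55.1 = 5.57 ft.
From Manning's equation, V = (1.486/n) R^(2/3) S^(1/2) = (1.486/0.028) × 5.57^(2/3) × 0.00045^(1/2) = 3.54 ft/s.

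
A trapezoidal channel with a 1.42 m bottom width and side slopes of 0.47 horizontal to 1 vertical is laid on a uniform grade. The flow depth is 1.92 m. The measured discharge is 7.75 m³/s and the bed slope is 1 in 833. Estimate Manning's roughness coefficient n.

n = 0.017

With bottom width b = 1.42 m and side slope z = 0.47: A = (b + zy)y = (1.42 + 0.47×1.92)×1.92 = 4.459 m²; P = b + 2y√(1+z²) = 1.42 + 2×1.92×1.105 = 5.663 m.
Hydraulic radius R = A/P = 4.459/5.663 = 0.7874 m.
Rearranging Manning's equation: n = (1/Q) A R^(2/3) S^(1/2) = (1/7.75) × 4.459 × 0.7874^(2/3) × √0.0012 = 0.017.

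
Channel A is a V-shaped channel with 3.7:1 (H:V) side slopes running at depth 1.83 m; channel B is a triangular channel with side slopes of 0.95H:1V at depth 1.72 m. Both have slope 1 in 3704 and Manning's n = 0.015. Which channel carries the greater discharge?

channel A

Channel A: For a triangular section with side slope z = 3.7: A = zy² = 3.7×1.83² = 12.39 m²; P = 2y√(1+z²) = 2×1.83×3.833 = 14.03 m. Hydraulic radius R = A/P = 12.39/14.03 = 0.8833 m. Q_A = (1/0.015)·12.39·0.8833^(2/3)·√0.00027 = 12.5 m³/s.
Channel B: For a triangular section with side slope z = 0.95: A = zy² = 0.95×1.72² = 2.81 m²; P = 2y√(1+z²) = 2×1.72×1.379 = 4.745 m. Hydraulic radius R = A/P = 2.81/4.745 = 0.5923 m. Q_B = (1/0.015)·2.81·0.5923^(2/3)·√0.00027 = 2.171 m³/s.
Q_A = 12.5 m³/s vs Q_B = 2.171 m³/s, so channel A carries more.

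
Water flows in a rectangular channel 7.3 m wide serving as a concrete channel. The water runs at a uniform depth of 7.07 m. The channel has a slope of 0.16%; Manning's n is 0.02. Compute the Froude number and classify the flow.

Flow area A = b·y = 7.3 × 7.07 = 51.61 m². Wetted perimeter P = b + 2y = 7.3 + 2×7.07 = 21.44 m.
Hydraulic radius R = A/P = 51.61/21.44 = 2.407 m.
V = (1/n) R^(2/3) √S = (1/0.02) × 2.407^(2/3) × √0.0016 = 3.592 m/s. Hydraulic depth D_h = A/T = 51.61/7.3 = 7.07 m.
Froude number Fr = V/√(g·D_h) = 3.592/√(9.81×7.07) = 0.431, which is less than 1, so the flow is subcritical.

subcritical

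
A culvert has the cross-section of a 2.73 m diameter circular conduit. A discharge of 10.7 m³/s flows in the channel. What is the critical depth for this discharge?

At critical depth, Q² T / (g A³) = 1, i.e. A³/T = Q²/g = 10.7²/9.81 = 11.67.
Try y = 1.06 m: A³/T = 3.486 — short.
Try y = 1.45 m: A³/T = 11.57 — matches.

y_c = 1.45 m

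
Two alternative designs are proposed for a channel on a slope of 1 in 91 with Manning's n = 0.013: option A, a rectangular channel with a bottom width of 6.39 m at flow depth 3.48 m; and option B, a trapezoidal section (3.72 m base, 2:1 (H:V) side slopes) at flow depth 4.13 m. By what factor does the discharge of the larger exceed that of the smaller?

2.7

Channel A: Flow area A = b·y = 6.39 × 3.48 = 22.24 m². Wetted perimeter P = b + 2y = 6.39 + 2×3.48 = 13.35 m. Hydraulic radius R = A/P = 22.24/13.35 = 1.666 m. Q_A = (1/0.013)·22.24·1.666^(2/3)·√0.01099 = 252 m³/s.
Channel B: With bottom width b = 3.72 m and side slope z = 2: A = (b + zy)y = (3.72 + 2×4.13)×4.13 = 49.48 m²; P = b + 2y√(1+z²) = 3.72 + 2×4.13×2.236 = 22.19 m. Hydraulic radius R = A/P = 49.48/22.19 = 2.23 m. Q_B = (1/0.013)·49.48·2.23^(2/3)·√0.01099 = 680.9 m³/s.
The larger discharge is 680.9 m³/s and the smaller is 252 m³/s; the ratio is 2.7.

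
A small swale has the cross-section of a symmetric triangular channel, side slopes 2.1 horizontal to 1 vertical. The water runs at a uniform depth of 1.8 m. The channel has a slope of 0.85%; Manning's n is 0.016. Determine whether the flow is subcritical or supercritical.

For a triangular section with side slope z = 2.1: A = zy² = 2.1×1.8² = 6.804 m²; P = 2y√(1+z²) = 2×1.8×2.326 = 8.373 m.
Hydraulic radius R = A/P = 6.804/8.373 = 0.8126 m.
V = (1/n) R^(2/3) √S = (1/0.016) × 0.8126^(2/3) × √0.0085 = 5.018 m/s. Hydraulic depth D_h = A/T = 6.804/7.56 = 0.9 m.
Froude number Fr = V/√(g·D_h) = 5.018/√(9.81×0.9) = 1.69, which is greater than 1, so the flow is supercritical.

supercritical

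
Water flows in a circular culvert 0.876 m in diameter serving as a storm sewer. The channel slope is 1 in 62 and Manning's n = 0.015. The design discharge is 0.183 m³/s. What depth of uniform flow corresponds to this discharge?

Manning's equation rearranged: A R^(2/3) = nQ / (1·√S) = 0.015 × 0.183 / (√0.01613) = 0.02161.
Trying y = 0.129 m: A R^(2/3) = 0.01025 — low.
Trying y = 0.206 m: A R^(2/3) = 0.02656 — high.
Trying y = 0.186 m: A R^(2/3) = 0.02164 — ≈ 0.02161.

y_n = 0.186 m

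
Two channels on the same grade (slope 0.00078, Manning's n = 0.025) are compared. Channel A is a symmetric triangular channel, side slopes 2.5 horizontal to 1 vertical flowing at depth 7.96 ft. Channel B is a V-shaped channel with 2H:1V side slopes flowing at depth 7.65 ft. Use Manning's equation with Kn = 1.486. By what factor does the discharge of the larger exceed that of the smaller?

1.42

Channel A: For a triangular section with side slope z = 2.5: A = zy² = 2.5×7.96² = 158.4 ft²; P = 2y√(1+z²) = 2×7.96×2.693 = 42.87 ft. Hydraulic radius R = A/P = 158.4/42.87 = 3.695 ft. Q_A = (1.486/0.025)·158.4·3.695^(2/3)·√0.00078 = 628.5 ft³/s.
Channel B: For a triangular section with side slope z = 2: A = zy² = 2×7.65² = 117 ft²; P = 2y√(1+z²) = 2×7.65×2.236 = 34.21 ft. Hydraulic radius R = A/P = 117/34.21 = 3.421 ft. Q_B = (1.486/0.025)·117·3.421^(2/3)·√0.00078 = 441.2 ft³/s.
The larger discharge is 628.5 ft³/s and the smaller is 441.2 ft³/s; the ratio is 1.42.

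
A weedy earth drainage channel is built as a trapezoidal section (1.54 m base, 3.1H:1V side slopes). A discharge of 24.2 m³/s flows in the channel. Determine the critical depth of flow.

y_c = 1.43 m

At critical depth, Q² T / (g A³) = 1, i.e. A³/T = Q²/g = 24.2²/9.81 = 59.7.
At y = 1.09 m: A³/T = 18.58 — short.
At y = 1.62 m: A³/T = 103.7 — over.
At y = 1.43 m: A³/T = 59.88 — close enough.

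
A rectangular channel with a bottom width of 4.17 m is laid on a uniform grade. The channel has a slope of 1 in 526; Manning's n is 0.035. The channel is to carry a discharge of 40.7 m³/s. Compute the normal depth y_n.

Manning's equation rearranged: A R^(2/3) = nQ / (1·√S) = 0.035 × 40.7 / (√0.001901) = 32.67.
Try y = 4.44 m: A R^(2/3) = 23.38 — short.
Try y = 6.51 m: A R^(2/3) = 36.81 — over.
Try y = 5.88 m: A R^(2/3) = 32.69 — close enough.

y_n = 5.88 m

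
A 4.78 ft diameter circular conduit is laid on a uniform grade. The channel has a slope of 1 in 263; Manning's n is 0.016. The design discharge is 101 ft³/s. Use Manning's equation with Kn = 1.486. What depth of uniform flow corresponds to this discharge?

Manning's equation rearranged: A R^(2/3) = nQ / (1.486·√S) = 0.016 × 101 / (1.486 × √0.003802) = 17.64.
Try y = 4.3 ft: A R^(2/3) = 21.53 — high.
Try y = 3.1 ft: A R^(2/3) = 15.24 — low.
Try y = 3.46 ft: A R^(2/3) = 17.66 — matches.

y_n = 3.46 ft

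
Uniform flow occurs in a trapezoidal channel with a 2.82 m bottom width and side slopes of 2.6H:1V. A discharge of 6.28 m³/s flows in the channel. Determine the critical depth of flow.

y_c = 0.648 m

At critical depth, Q² T / (g A³) = 1, i.e. A³/T = Q²/g = 6.28²/9.81 = 4.02.
Try y = 0.735 m: A³/T = 6.33 — over.
Try y = 0.51 m: A³/T = 1.728 — short.
Try y = 0.648 m: A³/T = 4.019 — close enough.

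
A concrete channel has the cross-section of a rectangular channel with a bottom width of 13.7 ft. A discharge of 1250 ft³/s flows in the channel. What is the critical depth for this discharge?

For a rectangular channel, critical depth y_c = (q²/g)^(1/3) where q = Q/b = 1250/13.7 = 91.24 ft²/s.
So y_c = (91.24²/32.2)^(1/3) = 6.37 ft.

y_c = 6.37 ft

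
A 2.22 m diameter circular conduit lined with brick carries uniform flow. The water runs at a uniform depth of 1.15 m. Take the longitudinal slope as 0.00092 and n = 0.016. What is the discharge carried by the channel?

For a circular section of diameter D = 2.22 m at depth y = 1.15 m, the central angle is θ = 2 arccos(1 − 2y/D) = 3.214 rad. Then A = (D²/8)(θ − sin θ) = 2.024 m² and P = Dθ/2 = 3.567 m.
Hydraulic radius R = A/P = 2.024/3.567 = 0.5674 m.
Manning's equation: Q = (1/n) A R^(2/3) S^(1/2) = (1/0.016) × 2.024 × 0.5674^(2/3) × 0.00092^(1/2) = 2.63 m³/s.

Q = 2.63 m³/s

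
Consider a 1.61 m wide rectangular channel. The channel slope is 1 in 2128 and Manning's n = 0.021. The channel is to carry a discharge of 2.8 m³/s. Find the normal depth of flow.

Manning's equation rearranged: A R^(2/3) = nQ / (1·√S) = 0.021 × 2.8 / (√0.0004699) = 2.712.
Trying y = 3.02 m: A R^(2/3) = 3.594 — too large.
Trying y = 2.37 m: A R^(2/3) = 2.717 — ≈ 2.712.

y_n = 2.37 m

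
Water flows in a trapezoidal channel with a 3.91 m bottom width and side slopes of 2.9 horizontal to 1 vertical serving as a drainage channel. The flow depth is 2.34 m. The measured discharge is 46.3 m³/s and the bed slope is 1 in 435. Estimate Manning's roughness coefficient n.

With bottom width b = 3.91 m and side slope z = 2.9: A = (b + zy)y = (3.91 + 2.9×2.34)×2.34 = 25.03 m²; P = b + 2y√(1+z²) = 3.91 + 2×2.34×3.068 = 18.27 m.
Hydraulic radius R = A/P = 25.03/18.27 = 1.37 m.
Rearranging Manning's equation: n = (1/Q) A R^(2/3) S^(1/2) = (1/46.3) × 25.03 × 1.37^(2/3) × √0.002299 = 0.032.

n = 0.032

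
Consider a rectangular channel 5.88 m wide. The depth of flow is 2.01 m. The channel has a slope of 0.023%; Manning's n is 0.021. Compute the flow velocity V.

V = 0.813 m/s

Flow area A = b·y = 5.88 × 2.01 = 11.82 m². Wetted perimeter P = b + 2y = 5.88 + 2×2.01 = 9.9 m.
Hydraulic radius R = A/P = 11.82/9.9 = 1.194 m.
From Manning's equation, V = (1/n) R^(2/3) S^(1/2) = (1/0.021) × 1.194^(2/3) × 0.00023^(1/2) = 0.813 m/s.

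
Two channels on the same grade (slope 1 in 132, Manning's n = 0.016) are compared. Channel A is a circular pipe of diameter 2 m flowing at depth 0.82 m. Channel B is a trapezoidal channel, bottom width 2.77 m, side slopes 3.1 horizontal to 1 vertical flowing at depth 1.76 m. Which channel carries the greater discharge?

channel B

Channel A: For a circular section of diameter D = 2 m at depth y = 0.82 m, the central angle is θ = 2 arccos(1 − 2y/D) = 2.78 rad. Then A = (D²/8)(θ − sin θ) = 1.213 m² and P = Dθ/2 = 2.78 m. Hydraulic radius R = A/P = 1.213/2.78 = 0.4363 m. Q_A = (1/0.016)·1.213·0.4363^(2/3)·√0.007576 = 3.795 m³/s.
Channel B: With bottom width b = 2.77 m and side slope z = 3.1: A = (b + zy)y = (2.77 + 3.1×1.76)×1.76 = 14.48 m²; P = b + 2y√(1+z²) = 2.77 + 2×1.76×3.257 = 14.24 m. Hydraulic radius R = A/P = 14.48/14.24 = 1.017 m. Q_B = (1/0.016)·14.48·1.017^(2/3)·√0.007576 = 79.65 m³/s.
Q_A = 3.795 m³/s vs Q_B = 79.65 m³/s, so channel B carries more.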